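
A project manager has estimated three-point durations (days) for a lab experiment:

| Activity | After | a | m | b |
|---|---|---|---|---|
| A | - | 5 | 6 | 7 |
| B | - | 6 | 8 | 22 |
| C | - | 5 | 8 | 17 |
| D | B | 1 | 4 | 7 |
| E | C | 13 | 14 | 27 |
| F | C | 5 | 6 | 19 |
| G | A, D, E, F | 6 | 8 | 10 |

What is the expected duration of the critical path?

33 days

te_A = (5 + 4·6 + 7)/6 = 36/6 = 6
te_B = (6 + 4·8 + 22)/6 = 60/6 = 10
te_C = (5 + 4·8 + 17)/6 = 54/6 = 9
te_D = (1 + 4·4 + 7)/6 = 24/6 = 4
te_E = (13 + 4·14 + 27)/6 = 96/6 = 16
te_F = (5 + 4·6 + 19)/6 = 48/6 = 8
te_G = (6 + 4·8 + 10)/6 = 48/6 = 8

Forward pass:
ES_A = 0; EF_A = 6
ES_B = 0; EF_B = 10
ES_C = 0; EF_C = 9
ES_D = 10; EF_D = 10+4 = 14
ES_E = 9; EF_E = 9+16 = 25
ES_F = 9; EF_F = 9+8 = 17
ES_G = max(EF_A=6, EF_D=14, EF_E=25, EF_F=17) = 25; EF_G = 25+8 = 33
Expected project duration μ = 33 days. Critical path: C → E → G.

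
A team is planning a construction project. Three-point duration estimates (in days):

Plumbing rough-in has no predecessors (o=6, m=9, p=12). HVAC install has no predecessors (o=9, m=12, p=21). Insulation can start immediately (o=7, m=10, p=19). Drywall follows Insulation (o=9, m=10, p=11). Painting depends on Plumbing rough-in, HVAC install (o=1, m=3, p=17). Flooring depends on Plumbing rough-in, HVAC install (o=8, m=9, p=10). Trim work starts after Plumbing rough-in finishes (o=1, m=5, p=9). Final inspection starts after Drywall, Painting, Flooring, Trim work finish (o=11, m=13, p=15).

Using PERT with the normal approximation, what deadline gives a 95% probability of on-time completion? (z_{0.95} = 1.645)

te_Plumbing rough-in = (6 + 4·9 + 12)/6 = 54/6 = 9; σ²_Plumbing rough-in = ((12−6)/6)² = 1.000
te_HVAC install = (9 + 4·12 + 21)/6 = 78/6 = 13; σ²_HVAC install = ((21−9)/6)² = 4.000
te_Insulation = (7 + 4·10 + 19)/6 = 66/6 = 11; σ²_Insulation = ((19−7)/6)² = 4.000
te_Drywall = (9 + 4·10 + 11)/6 = 60/6 = 10; σ²_Drywall = ((11−9)/6)² = 0.111
te_Painting = (1 + 4·3 + 17)/6 = 30/6 = 5; σ²_Painting = ((17−1)/6)² = 7.111
te_Flooring = (8 + 4·9 + 10)/6 = 54/6 = 9; σ²_Flooring = ((10−8)/6)² = 0.111
te_Trim work = (1 + 4·5 + 9)/6 = 30/6 = 5; σ²_Trim work = ((9−1)/6)² = 1.778
te_Final inspection = (11 + 4·13 + 15)/6 = 78/6 = 13; σ²_Final inspection = ((15−11)/6)² = 0.444

Forward pass:
ES_Plumbing rough-in = 0; EF_Plumbing rough-in = 9
ES_HVAC install = 0; EF_HVAC install = 13
ES_Insulation = 0; EF_Insulation = 11
ES_Drywall = 11; EF_Drywall = 11+10 = 21
ES_Painting = max(EF_Plumbing rough-in=9, EF_HVAC install=13) = 13; EF_Painting = 13+5 = 18
ES_Flooring = max(EF_Plumbing rough-in=9, EF_HVAC install=13) = 13; EF_Flooring = 13+9 = 22
ES_Trim work = 9; EF_Trim work = 9+5 = 14
ES_Final inspection = max(EF_Drywall=21, EF_Painting=18, EF_Flooring=22, EF_Trim work=14) = 22; EF_Final inspection = 22+13 = 35
Expected project duration μ = 35 days. Critical path: HVAC install → Flooring → Final inspection.

Variance along critical path = 4.000 + 0.111 + 0.444 = 4.556; σ = 2.134 days.
D = μ + z·σ = 35 + 1.645·2.134 = 38.5 days

38.5 days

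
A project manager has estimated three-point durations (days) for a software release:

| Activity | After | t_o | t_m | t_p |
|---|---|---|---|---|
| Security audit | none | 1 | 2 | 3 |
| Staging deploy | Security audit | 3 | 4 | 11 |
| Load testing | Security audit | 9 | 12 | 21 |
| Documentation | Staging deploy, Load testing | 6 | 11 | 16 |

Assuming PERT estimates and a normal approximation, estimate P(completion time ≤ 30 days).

te_Security audit = (1 + 4·2 + 3)/6 = 12/6 = 2; σ²_Security audit = ((3−1)/6)² = 0.111
te_Staging deploy = (3 + 4·4 + 11)/6 = 30/6 = 5; σ²_Staging deploy = ((11−3)/6)² = 1.778
te_Load testing = (9 + 4·12 + 21)/6 = 78/6 = 13; σ²_Load testing = ((21−9)/6)² = 4.000
te_Documentation = (6 + 4·11 + 16)/6 = 66/6 = 11; σ²_Documentation = ((16−6)/6)² = 2.778

Forward pass:
ES_Security audit = 0; EF_Security audit = 2
ES_Staging deploy = 2; EF_Staging deploy = 2+5 = 7
ES_Load testing = 2; EF_Load testing = 2+13 = 15
ES_Documentation = max(EF_Staging deploy=7, EF_Load testing=15) = 15; EF_Documentation = 15+11 = 26
Expected project duration μ = 26 days. Critical path: Security audit → Load testing → Documentation.

Variance along critical path = 0.111 + 4.000 + 2.778 = 6.889; σ = √6.889 = 2.625 days.
Z = (30 − 26) / 2.625 = 1.524
P(T ≤ 30) = Φ(1.524) ≈ 0.936

0.936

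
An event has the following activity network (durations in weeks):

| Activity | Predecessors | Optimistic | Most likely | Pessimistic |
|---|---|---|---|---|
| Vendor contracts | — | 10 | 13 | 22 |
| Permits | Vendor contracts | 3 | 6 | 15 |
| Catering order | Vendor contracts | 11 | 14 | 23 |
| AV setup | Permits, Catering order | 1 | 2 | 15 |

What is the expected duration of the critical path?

33 weeks

te_Vendor contracts = (10 + 4·13 + 22)/6 = 84/6 = 14
te_Permits = (3 + 4·6 + 15)/6 = 42/6 = 7
te_Catering order = (11 + 4·14 + 23)/6 = 90/6 = 15
te_AV setup = (1 + 4·2 + 15)/6 = 24/6 = 4

Forward pass:
ES_Vendor contracts = 0; EF_Vendor contracts = 14
ES_Permits = 14; EF_Permits = 14+7 = 21
ES_Catering order = 14; EF_Catering order = 14+15 = 29
ES_AV setup = max(EF_Permits=21, EF_Catering order=29) = 29; EF_AV setup = 29+4 = 33
Expected project duration μ = 33 weeks. Critical path: Vendor contracts → Catering order → AV setup.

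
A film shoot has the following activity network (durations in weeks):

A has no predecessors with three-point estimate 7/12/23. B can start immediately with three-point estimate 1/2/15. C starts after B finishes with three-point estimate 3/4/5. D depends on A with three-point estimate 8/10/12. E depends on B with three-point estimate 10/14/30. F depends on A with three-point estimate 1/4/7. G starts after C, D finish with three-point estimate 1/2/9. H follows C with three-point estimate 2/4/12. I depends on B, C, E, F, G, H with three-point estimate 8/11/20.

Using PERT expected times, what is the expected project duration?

te_A = (7 + 4·12 + 23)/6 = 78/6 = 13
te_B = (1 + 4·2 + 15)/6 = 24/6 = 4
te_C = (3 + 4·4 + 5)/6 = 24/6 = 4
te_D = (8 + 4·10 + 12)/6 = 60/6 = 10
te_E = (10 + 4·14 + 30)/6 = 96/6 = 16
te_F = (1 + 4·4 + 7)/6 = 24/6 = 4
te_G = (1 + 4·2 + 9)/6 = 18/6 = 3
te_H = (2 + 4·4 + 12)/6 = 30/6 = 5
te_I = (8 + 4·11 + 20)/6 = 72/6 = 12

Forward pass:
ES_A = 0; EF_A = 13
ES_B = 0; EF_B = 4
ES_C = 4; EF_C = 4+4 = 8
ES_D = 13; EF_D = 13+10 = 23
ES_E = 4; EF_E = 4+16 = 20
ES_F = 13; EF_F = 13+4 = 17
ES_G = max(EF_C=8, EF_D=23) = 23; EF_G = 23+3 = 26
ES_H = 8; EF_H = 8+5 = 13
ES_I = max(EF_B=4, EF_C=8, EF_E=20, EF_F=17, EF_G=26, EF_H=13) = 26; EF_I = 26+12 = 38
Expected project duration μ = 38 weeks. Critical path: A → D → G → I.

38 weeks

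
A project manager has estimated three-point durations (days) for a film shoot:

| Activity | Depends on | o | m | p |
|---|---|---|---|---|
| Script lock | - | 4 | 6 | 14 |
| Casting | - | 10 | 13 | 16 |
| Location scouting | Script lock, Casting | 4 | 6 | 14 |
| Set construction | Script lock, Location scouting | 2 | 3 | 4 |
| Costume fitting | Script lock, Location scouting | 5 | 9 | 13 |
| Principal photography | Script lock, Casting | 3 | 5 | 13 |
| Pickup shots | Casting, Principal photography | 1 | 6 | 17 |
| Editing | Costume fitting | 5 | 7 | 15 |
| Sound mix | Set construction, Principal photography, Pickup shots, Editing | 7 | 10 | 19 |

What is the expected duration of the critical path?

te_Script lock = (4 + 4·6 + 14)/6 = 42/6 = 7
te_Casting = (10 + 4·13 + 16)/6 = 78/6 = 13
te_Location scouting = (4 + 4·6 + 14)/6 = 42/6 = 7
te_Set construction = (2 + 4·3 + 4)/6 = 18/6 = 3
te_Costume fitting = (5 + 4·9 + 13)/6 = 54/6 = 9
te_Principal photography = (3 + 4·5 + 13)/6 = 36/6 = 6
te_Pickup shots = (1 + 4·6 + 17)/6 = 42/6 = 7
te_Editing = (5 + 4·7 + 15)/6 = 48/6 = 8
te_Sound mix = (7 + 4·10 + 19)/6 = 66/6 = 11

Forward pass:
ES_Script lock = 0; EF_Script lock = 7
ES_Casting = 0; EF_Casting = 13
ES_Location scouting = max(EF_Script lock=7, EF_Casting=13) = 13; EF_Location scouting = 13+7 = 20
ES_Set construction = max(EF_Script lock=7, EF_Location scouting=20) = 20; EF_Set construction = 20+3 = 23
ES_Costume fitting = max(EF_Script lock=7, EF_Location scouting=20) = 20; EF_Costume fitting = 20+9 = 29
ES_Principal photography = max(EF_Script lock=7, EF_Casting=13) = 13; EF_Principal photography = 13+6 = 19
ES_Pickup shots = max(EF_Casting=13, EF_Principal photography=19) = 19; EF_Pickup shots = 19+7 = 26
ES_Editing = 29; EF_Editing = 29+8 = 37
ES_Sound mix = max(EF_Set construction=23, EF_Principal photography=19, EF_Pickup shots=26, EF_Editing=37) = 37; EF_Sound mix = 37+11 = 48
Expected project duration μ = 48 days. Critical path: Casting → Location scouting → Costume fitting → Editing → Sound mix.

48 days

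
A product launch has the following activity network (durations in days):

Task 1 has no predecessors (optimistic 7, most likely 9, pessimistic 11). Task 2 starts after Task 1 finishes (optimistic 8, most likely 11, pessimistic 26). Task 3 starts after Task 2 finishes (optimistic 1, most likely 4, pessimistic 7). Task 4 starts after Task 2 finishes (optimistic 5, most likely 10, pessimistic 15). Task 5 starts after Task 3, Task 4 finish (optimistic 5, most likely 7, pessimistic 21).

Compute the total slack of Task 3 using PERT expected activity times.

6 days

te_Task 1 = (7 + 4·9 + 11)/6 = 54/6 = 9
te_Task 2 = (8 + 4·11 + 26)/6 = 78/6 = 13
te_Task 3 = (1 + 4·4 + 7)/6 = 24/6 = 4
te_Task 4 = (5 + 4·10 + 15)/6 = 60/6 = 10
te_Task 5 = (5 + 4·7 + 21)/6 = 54/6 = 9

Forward pass:
ES_Task 1 = 0; EF_Task 1 = 9
ES_Task 2 = 9; EF_Task 2 = 9+13 = 22
ES_Task 3 = 22; EF_Task 3 = 22+4 = 26
ES_Task 4 = 22; EF_Task 4 = 22+10 = 32
ES_Task 5 = max(EF_Task 3=26, EF_Task 4=32) = 32; EF_Task 5 = 32+9 = 41
Expected project duration μ = 41 days. Critical path: Task 1 → Task 2 → Task 4 → Task 5.

Backward pass:
LF_Task 5 = 41; LS_Task 5 = 41−9 = 32
LF_Task 4 = LS_Task 5 = 32; LS_Task 4 = 32−10 = 22
LF_Task 3 = LS_Task 5 = 32; LS_Task 3 = 32−4 = 28
LF_Task 2 = min(LS_Task 3=28, LS_Task 4=22) = 22; LS_Task 2 = 22−13 = 9
LF_Task 1 = LS_Task 2 = 9; LS_Task 1 = 9−9 = 0
Slack_Task 3 = LS_Task 3 − ES_Task 3 = 28 − 22 = 6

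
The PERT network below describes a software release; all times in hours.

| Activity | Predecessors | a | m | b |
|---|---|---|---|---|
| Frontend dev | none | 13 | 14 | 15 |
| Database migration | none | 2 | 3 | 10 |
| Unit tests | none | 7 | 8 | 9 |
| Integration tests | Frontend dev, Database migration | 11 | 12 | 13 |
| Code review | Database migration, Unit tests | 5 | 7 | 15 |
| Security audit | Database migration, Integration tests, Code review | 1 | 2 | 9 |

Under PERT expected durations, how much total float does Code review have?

10 hours

te_Frontend dev = (13 + 4·14 + 15)/6 = 84/6 = 14
te_Database migration = (2 + 4·3 + 10)/6 = 24/6 = 4
te_Unit tests = (7 + 4·8 + 9)/6 = 48/6 = 8
te_Integration tests = (11 + 4·12 + 13)/6 = 72/6 = 12
te_Code review = (5 + 4·7 + 15)/6 = 48/6 = 8
te_Security audit = (1 + 4·2 + 9)/6 = 18/6 = 3

Forward pass:
ES_Frontend dev = 0; EF_Frontend dev = 14
ES_Database migration = 0; EF_Database migration = 4
ES_Unit tests = 0; EF_Unit tests = 8
ES_Integration tests = max(EF_Frontend dev=14, EF_Database migration=4) = 14; EF_Integration tests = 14+12 = 26
ES_Code review = max(EF_Database migration=4, EF_Unit tests=8) = 8; EF_Code review = 8+8 = 16
ES_Security audit = max(EF_Database migration=4, EF_Integration tests=26, EF_Code review=16) = 26; EF_Security audit = 26+3 = 29
Expected project duration μ = 29 hours. Critical path: Frontend dev → Integration tests → Security audit.

Backward pass:
LF_Security audit = 29; LS_Security audit = 29−3 = 26
LF_Code review = LS_Security audit = 26; LS_Code review = 26−8 = 18
LF_Integration tests = LS_Security audit = 26; LS_Integration tests = 26−12 = 14
LF_Unit tests = LS_Code review = 18; LS_Unit tests = 18−8 = 10
LF_Database migration = min(LS_Integration tests=14, LS_Code review=18, LS_Security audit=26) = 14; LS_Database migration = 14−4 = 10
LF_Frontend dev = LS_Integration tests = 14; LS_Frontend dev = 14−14 = 0
Slack_Code review = LS_Code review − ES_Code review = 18 − 8 = 10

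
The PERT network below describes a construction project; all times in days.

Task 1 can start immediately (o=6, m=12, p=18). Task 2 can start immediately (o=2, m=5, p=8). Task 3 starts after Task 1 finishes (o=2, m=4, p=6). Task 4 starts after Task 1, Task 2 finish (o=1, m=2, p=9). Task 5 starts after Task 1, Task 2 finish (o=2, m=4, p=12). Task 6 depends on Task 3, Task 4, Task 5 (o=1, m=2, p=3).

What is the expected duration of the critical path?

te_Task 1 = (6 + 4·12 + 18)/6 = 72/6 = 12
te_Task 2 = (2 + 4·5 + 8)/6 = 30/6 = 5
te_Task 3 = (2 + 4·4 + 6)/6 = 24/6 = 4
te_Task 4 = (1 + 4·2 + 9)/6 = 18/6 = 3
te_Task 5 = (2 + 4·4 + 12)/6 = 30/6 = 5
te_Task 6 = (1 + 4·2 + 3)/6 = 12/6 = 2

Forward pass:
ES_Task 1 = 0; EF_Task 1 = 12
ES_Task 2 = 0; EF_Task 2 = 5
ES_Task 3 = 12; EF_Task 3 = 12+4 = 16
ES_Task 4 = max(EF_Task 1=12, EF_Task 2=5) = 12; EF_Task 4 = 12+3 = 15
ES_Task 5 = max(EF_Task 1=12, EF_Task 2=5) = 12; EF_Task 5 = 12+5 = 17
ES_Task 6 = max(EF_Task 3=16, EF_Task 4=15, EF_Task 5=17) = 17; EF_Task 6 = 17+2 = 19
Expected project duration μ = 19 days. Critical path: Task 1 → Task 5 → Task 6.

19 days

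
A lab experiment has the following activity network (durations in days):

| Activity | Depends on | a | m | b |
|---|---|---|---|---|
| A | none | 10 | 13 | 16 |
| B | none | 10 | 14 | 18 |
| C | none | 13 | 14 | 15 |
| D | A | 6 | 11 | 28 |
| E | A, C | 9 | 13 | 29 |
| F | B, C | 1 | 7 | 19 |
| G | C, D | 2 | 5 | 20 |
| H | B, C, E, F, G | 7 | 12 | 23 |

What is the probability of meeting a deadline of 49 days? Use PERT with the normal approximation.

0.706

te_A = (10 + 4·13 + 16)/6 = 78/6 = 13; σ²_A = ((16−10)/6)² = 1.000
te_B = (10 + 4·14 + 18)/6 = 84/6 = 14; σ²_B = ((18−10)/6)² = 1.778
te_C = (13 + 4·14 + 15)/6 = 84/6 = 14; σ²_C = ((15−13)/6)² = 0.111
te_D = (6 + 4·11 + 28)/6 = 78/6 = 13; σ²_D = ((28−6)/6)² = 13.444
te_E = (9 + 4·13 + 29)/6 = 90/6 = 15; σ²_E = ((29−9)/6)² = 11.111
te_F = (1 + 4·7 + 19)/6 = 48/6 = 8; σ²_F = ((19−1)/6)² = 9.000
te_G = (2 + 4·5 + 20)/6 = 42/6 = 7; σ²_G = ((20−2)/6)² = 9.000
te_H = (7 + 4·12 + 23)/6 = 78/6 = 13; σ²_H = ((23−7)/6)² = 7.111

Forward pass:
ES_A = 0; EF_A = 13
ES_B = 0; EF_B = 14
ES_C = 0; EF_C = 14
ES_D = 13; EF_D = 13+13 = 26
ES_E = max(EF_A=13, EF_C=14) = 14; EF_E = 14+15 = 29
ES_F = max(EF_B=14, EF_C=14) = 14; EF_F = 14+8 = 22
ES_G = max(EF_C=14, EF_D=26) = 26; EF_G = 26+7 = 33
ES_H = max(EF_B=14, EF_C=14, EF_E=29, EF_F=22, EF_G=33) = 33; EF_H = 33+13 = 46
Expected project duration μ = 46 days. Critical path: A → D → G → H.

Variance along critical path = 1.000 + 13.444 + 9.000 + 7.111 = 30.556; σ = √30.556 = 5.528 days.
Z = (49 − 46) / 5.528 = 0.543
P(T ≤ 49) = Φ(0.543) ≈ 0.706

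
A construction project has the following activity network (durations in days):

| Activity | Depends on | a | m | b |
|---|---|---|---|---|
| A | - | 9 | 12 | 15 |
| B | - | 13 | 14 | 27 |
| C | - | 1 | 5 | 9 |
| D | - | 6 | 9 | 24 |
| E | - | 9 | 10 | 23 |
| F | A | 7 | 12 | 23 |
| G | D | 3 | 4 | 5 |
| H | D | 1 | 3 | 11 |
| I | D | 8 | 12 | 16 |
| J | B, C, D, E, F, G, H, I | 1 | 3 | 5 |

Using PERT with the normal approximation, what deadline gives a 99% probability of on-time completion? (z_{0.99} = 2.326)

34.8 days

te_A = (9 + 4·12 + 15)/6 = 72/6 = 12; σ²_A = ((15−9)/6)² = 1.000
te_B = (13 + 4·14 + 27)/6 = 96/6 = 16; σ²_B = ((27−13)/6)² = 5.444
te_C = (1 + 4·5 + 9)/6 = 30/6 = 5; σ²_C = ((9−1)/6)² = 1.778
te_D = (6 + 4·9 + 24)/6 = 66/6 = 11; σ²_D = ((24−6)/6)² = 9.000
te_E = (9 + 4·10 + 23)/6 = 72/6 = 12; σ²_E = ((23−9)/6)² = 5.444
te_F = (7 + 4·12 + 23)/6 = 78/6 = 13; σ²_F = ((23−7)/6)² = 7.111
te_G = (3 + 4·4 + 5)/6 = 24/6 = 4; σ²_G = ((5−3)/6)² = 0.111
te_H = (1 + 4·3 + 11)/6 = 24/6 = 4; σ²_H = ((11−1)/6)² = 2.778
te_I = (8 + 4·12 + 16)/6 = 72/6 = 12; σ²_I = ((16−8)/6)² = 1.778
te_J = (1 + 4·3 + 5)/6 = 18/6 = 3; σ²_J = ((5−1)/6)² = 0.444

Forward pass:
ES_A = 0; EF_A = 12
ES_B = 0; EF_B = 16
ES_C = 0; EF_C = 5
ES_D = 0; EF_D = 11
ES_E = 0; EF_E = 12
ES_F = 12; EF_F = 12+13 = 25
ES_G = 11; EF_G = 11+4 = 15
ES_H = 11; EF_H = 11+4 = 15
ES_I = 11; EF_I = 11+12 = 23
ES_J = max(EF_B=16, EF_C=5, EF_D=11, EF_E=12, EF_F=25, EF_G=15, EF_H=15, EF_I=23) = 25; EF_J = 25+3 = 28
Expected project duration μ = 28 days. Critical path: A → F → J.

Variance along critical path = 1.000 + 7.111 + 0.444 = 8.556; σ = 2.925 days.
D = μ + z·σ = 28 + 2.326·2.925 = 34.8 days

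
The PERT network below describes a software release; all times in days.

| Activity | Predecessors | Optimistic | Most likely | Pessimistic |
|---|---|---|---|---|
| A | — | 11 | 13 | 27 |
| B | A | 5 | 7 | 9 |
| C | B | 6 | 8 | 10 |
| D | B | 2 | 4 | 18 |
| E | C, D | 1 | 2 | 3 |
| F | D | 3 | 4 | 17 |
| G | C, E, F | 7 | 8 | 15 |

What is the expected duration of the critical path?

43 days

te_A = (11 + 4·13 + 27)/6 = 90/6 = 15
te_B = (5 + 4·7 + 9)/6 = 42/6 = 7
te_C = (6 + 4·8 + 10)/6 = 48/6 = 8
te_D = (2 + 4·4 + 18)/6 = 36/6 = 6
te_E = (1 + 4·2 + 3)/6 = 12/6 = 2
te_F = (3 + 4·4 + 17)/6 = 36/6 = 6
te_G = (7 + 4·8 + 15)/6 = 54/6 = 9

Forward pass:
ES_A = 0; EF_A = 15
ES_B = 15; EF_B = 15+7 = 22
ES_C = 22; EF_C = 22+8 = 30
ES_D = 22; EF_D = 22+6 = 28
ES_E = max(EF_C=30, EF_D=28) = 30; EF_E = 30+2 = 32
ES_F = 28; EF_F = 28+6 = 34
ES_G = max(EF_C=30, EF_E=32, EF_F=34) = 34; EF_G = 34+9 = 43
Expected project duration μ = 43 days. Critical path: A → B → D → F → G.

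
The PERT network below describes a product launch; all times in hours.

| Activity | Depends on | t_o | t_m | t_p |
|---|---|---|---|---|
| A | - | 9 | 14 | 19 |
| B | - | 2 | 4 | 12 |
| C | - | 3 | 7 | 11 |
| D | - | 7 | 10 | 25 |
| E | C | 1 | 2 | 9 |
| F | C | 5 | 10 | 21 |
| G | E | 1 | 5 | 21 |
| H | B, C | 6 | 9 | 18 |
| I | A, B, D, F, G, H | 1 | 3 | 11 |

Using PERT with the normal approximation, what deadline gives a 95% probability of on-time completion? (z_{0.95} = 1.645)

27.6 hours

te_A = (9 + 4·14 + 19)/6 = 84/6 = 14; σ²_A = ((19−9)/6)² = 2.778
te_B = (2 + 4·4 + 12)/6 = 30/6 = 5; σ²_B = ((12−2)/6)² = 2.778
te_C = (3 + 4·7 + 11)/6 = 42/6 = 7; σ²_C = ((11−3)/6)² = 1.778
te_D = (7 + 4·10 + 25)/6 = 72/6 = 12; σ²_D = ((25−7)/6)² = 9.000
te_E = (1 + 4·2 + 9)/6 = 18/6 = 3; σ²_E = ((9−1)/6)² = 1.778
te_F = (5 + 4·10 + 21)/6 = 66/6 = 11; σ²_F = ((21−5)/6)² = 7.111
te_G = (1 + 4·5 + 21)/6 = 42/6 = 7; σ²_G = ((21−1)/6)² = 11.111
te_H = (6 + 4·9 + 18)/6 = 60/6 = 10; σ²_H = ((18−6)/6)² = 4.000
te_I = (1 + 4·3 + 11)/6 = 24/6 = 4; σ²_I = ((11−1)/6)² = 2.778

Forward pass:
ES_A = 0; EF_A = 14
ES_B = 0; EF_B = 5
ES_C = 0; EF_C = 7
ES_D = 0; EF_D = 12
ES_E = 7; EF_E = 7+3 = 10
ES_F = 7; EF_F = 7+11 = 18
ES_G = 10; EF_G = 10+7 = 17
ES_H = max(EF_B=5, EF_C=7) = 7; EF_H = 7+10 = 17
ES_I = max(EF_A=14, EF_B=5, EF_D=12, EF_F=18, EF_G=17, EF_H=17) = 18; EF_I = 18+4 = 22
Expected project duration μ = 22 hours. Critical path: C → F → I.

Variance along critical path = 1.778 + 7.111 + 2.778 = 11.667; σ = 3.416 hours.
D = μ + z·σ = 22 + 1.645·3.416 = 27.6 hours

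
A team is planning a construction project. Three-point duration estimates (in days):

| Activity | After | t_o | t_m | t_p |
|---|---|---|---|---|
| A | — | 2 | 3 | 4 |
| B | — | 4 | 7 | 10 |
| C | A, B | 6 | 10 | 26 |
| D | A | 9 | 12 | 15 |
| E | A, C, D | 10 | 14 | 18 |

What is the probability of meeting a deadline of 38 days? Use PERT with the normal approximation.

te_A = (2 + 4·3 + 4)/6 = 18/6 = 3; σ²_A = ((4−2)/6)² = 0.111
te_B = (4 + 4·7 + 10)/6 = 42/6 = 7; σ²_B = ((10−4)/6)² = 1.000
te_C = (6 + 4·10 + 26)/6 = 72/6 = 12; σ²_C = ((26−6)/6)² = 11.111
te_D = (9 + 4·12 + 15)/6 = 72/6 = 12; σ²_D = ((15−9)/6)² = 1.000
te_E = (10 + 4·14 + 18)/6 = 84/6 = 14; σ²_E = ((18−10)/6)² = 1.778

Forward pass:
ES_A = 0; EF_A = 3
ES_B = 0; EF_B = 7
ES_C = max(EF_A=3, EF_B=7) = 7; EF_C = 7+12 = 19
ES_D = 3; EF_D = 3+12 = 15
ES_E = max(EF_A=3, EF_C=19, EF_D=15) = 19; EF_E = 19+14 = 33
Expected project duration μ = 33 days. Critical path: B → C → E.

Variance along critical path = 1.000 + 11.111 + 1.778 = 13.889; σ = √13.889 = 3.727 days.
Z = (38 − 33) / 3.727 = 1.342
P(T ≤ 38) = Φ(1.342) ≈ 0.910

0.910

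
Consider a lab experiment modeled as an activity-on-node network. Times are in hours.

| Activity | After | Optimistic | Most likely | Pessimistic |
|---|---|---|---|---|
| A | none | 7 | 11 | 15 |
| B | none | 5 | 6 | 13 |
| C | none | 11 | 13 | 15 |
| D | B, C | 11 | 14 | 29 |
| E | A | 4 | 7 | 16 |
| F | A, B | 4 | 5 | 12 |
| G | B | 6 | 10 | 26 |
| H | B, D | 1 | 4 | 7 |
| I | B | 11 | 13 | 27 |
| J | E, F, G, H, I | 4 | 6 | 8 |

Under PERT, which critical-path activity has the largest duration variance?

D

te_A = (7 + 4·11 + 15)/6 = 66/6 = 11; σ²_A = ((15−7)/6)² = 1.778
te_B = (5 + 4·6 + 13)/6 = 42/6 = 7; σ²_B = ((13−5)/6)² = 1.778
te_C = (11 + 4·13 + 15)/6 = 78/6 = 13; σ²_C = ((15−11)/6)² = 0.444
te_D = (11 + 4·14 + 29)/6 = 96/6 = 16; σ²_D = ((29−11)/6)² = 9.000
te_E = (4 + 4·7 + 16)/6 = 48/6 = 8; σ²_E = ((16−4)/6)² = 4.000
te_F = (4 + 4·5 + 12)/6 = 36/6 = 6; σ²_F = ((12−4)/6)² = 1.778
te_G = (6 + 4·10 + 26)/6 = 72/6 = 12; σ²_G = ((26−6)/6)² = 11.111
te_H = (1 + 4·4 + 7)/6 = 24/6 = 4; σ²_H = ((7−1)/6)² = 1.000
te_I = (11 + 4·13 + 27)/6 = 90/6 = 15; σ²_I = ((27−11)/6)² = 7.111
te_J = (4 + 4·6 + 8)/6 = 36/6 = 6; σ²_J = ((8−4)/6)² = 0.444

Forward pass:
ES_A = 0; EF_A = 11
ES_B = 0; EF_B = 7
ES_C = 0; EF_C = 13
ES_D = max(EF_B=7, EF_C=13) = 13; EF_D = 13+16 = 29
ES_E = 11; EF_E = 11+8 = 19
ES_F = max(EF_A=11, EF_B=7) = 11; EF_F = 11+6 = 17
ES_G = 7; EF_G = 7+12 = 19
ES_H = max(EF_B=7, EF_D=29) = 29; EF_H = 29+4 = 33
ES_I = 7; EF_I = 7+15 = 22
ES_J = max(EF_E=19, EF_F=17, EF_G=19, EF_H=33, EF_I=22) = 33; EF_J = 33+6 = 39
Expected project duration μ = 39 hours. Critical path: C → D → H → J.

Variances on critical path: σ²_C=0.444, σ²_D=9.000, σ²_H=1.000, σ²_J=0.444.
Largest is σ²_D = 9.000.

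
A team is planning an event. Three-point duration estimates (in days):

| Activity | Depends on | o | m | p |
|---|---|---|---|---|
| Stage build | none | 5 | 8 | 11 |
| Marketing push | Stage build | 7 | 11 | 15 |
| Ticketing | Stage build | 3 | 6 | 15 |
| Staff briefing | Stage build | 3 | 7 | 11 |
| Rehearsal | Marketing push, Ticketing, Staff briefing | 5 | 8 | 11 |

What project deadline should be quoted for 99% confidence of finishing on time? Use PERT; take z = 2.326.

te_Stage build = (5 + 4·8 + 11)/6 = 48/6 = 8; σ²_Stage build = ((11−5)/6)² = 1.000
te_Marketing push = (7 + 4·11 + 15)/6 = 66/6 = 11; σ²_Marketing push = ((15−7)/6)² = 1.778
te_Ticketing = (3 + 4·6 + 15)/6 = 42/6 = 7; σ²_Ticketing = ((15−3)/6)² = 4.000
te_Staff briefing = (3 + 4·7 + 11)/6 = 42/6 = 7; σ²_Staff briefing = ((11−3)/6)² = 1.778
te_Rehearsal = (5 + 4·8 + 11)/6 = 48/6 = 8; σ²_Rehearsal = ((11−5)/6)² = 1.000

Forward pass:
ES_Stage build = 0; EF_Stage build = 8
ES_Marketing push = 8; EF_Marketing push = 8+11 = 19
ES_Ticketing = 8; EF_Ticketing = 8+7 = 15
ES_Staff briefing = 8; EF_Staff briefing = 8+7 = 15
ES_Rehearsal = max(EF_Marketing push=19, EF_Ticketing=15, EF_Staff briefing=15) = 19; EF_Rehearsal = 19+8 = 27
Expected project duration μ = 27 days. Critical path: Stage build → Marketing push → Rehearsal.

Variance along critical path = 1.000 + 1.778 + 1.000 = 3.778; σ = 1.944 days.
D = μ + z·σ = 27 + 2.326·1.944 = 31.5 days

31.5 days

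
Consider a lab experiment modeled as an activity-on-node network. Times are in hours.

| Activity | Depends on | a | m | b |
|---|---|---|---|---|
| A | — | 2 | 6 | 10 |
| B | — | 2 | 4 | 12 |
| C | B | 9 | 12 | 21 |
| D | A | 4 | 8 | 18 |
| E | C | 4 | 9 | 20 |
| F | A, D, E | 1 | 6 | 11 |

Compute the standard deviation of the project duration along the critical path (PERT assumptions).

4.08 hours

te_A = (2 + 4·6 + 10)/6 = 36/6 = 6; σ²_A = ((10−2)/6)² = 1.778
te_B = (2 + 4·4 + 12)/6 = 30/6 = 5; σ²_B = ((12−2)/6)² = 2.778
te_C = (9 + 4·12 + 21)/6 = 78/6 = 13; σ²_C = ((21−9)/6)² = 4.000
te_D = (4 + 4·8 + 18)/6 = 54/6 = 9; σ²_D = ((18−4)/6)² = 5.444
te_E = (4 + 4·9 + 20)/6 = 60/6 = 10; σ²_E = ((20−4)/6)² = 7.111
te_F = (1 + 4·6 + 11)/6 = 36/6 = 6; σ²_F = ((11−1)/6)² = 2.778

Forward pass:
ES_A = 0; EF_A = 6
ES_B = 0; EF_B = 5
ES_C = 5; EF_C = 5+13 = 18
ES_D = 6; EF_D = 6+9 = 15
ES_E = 18; EF_E = 18+10 = 28
ES_F = max(EF_A=6, EF_D=15, EF_E=28) = 28; EF_F = 28+6 = 34
Expected project duration μ = 34 hours. Critical path: B → C → E → F.

Variance along critical path = 2.778 + 4.000 + 7.111 + 2.778 = 16.667
σ = √16.667 = 4.082 hours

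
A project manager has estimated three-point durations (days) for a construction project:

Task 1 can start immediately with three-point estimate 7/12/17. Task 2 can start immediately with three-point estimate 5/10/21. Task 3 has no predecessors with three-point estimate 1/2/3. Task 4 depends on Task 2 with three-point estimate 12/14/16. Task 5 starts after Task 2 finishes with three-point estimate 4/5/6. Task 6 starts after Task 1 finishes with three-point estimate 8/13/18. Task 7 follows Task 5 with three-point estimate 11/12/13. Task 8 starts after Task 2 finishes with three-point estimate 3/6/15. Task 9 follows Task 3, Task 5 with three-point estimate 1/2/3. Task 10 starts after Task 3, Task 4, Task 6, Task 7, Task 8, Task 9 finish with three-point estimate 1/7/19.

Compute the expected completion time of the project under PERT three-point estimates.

te_Task 1 = (7 + 4·12 + 17)/6 = 72/6 = 12
te_Task 2 = (5 + 4·10 + 21)/6 = 66/6 = 11
te_Task 3 = (1 + 4·2 + 3)/6 = 12/6 = 2
te_Task 4 = (12 + 4·14 + 16)/6 = 84/6 = 14
te_Task 5 = (4 + 4·5 + 6)/6 = 30/6 = 5
te_Task 6 = (8 + 4·13 + 18)/6 = 78/6 = 13
te_Task 7 = (11 + 4·12 + 13)/6 = 72/6 = 12
te_Task 8 = (3 + 4·6 + 15)/6 = 42/6 = 7
te_Task 9 = (1 + 4·2 + 3)/6 = 12/6 = 2
te_Task 10 = (1 + 4·7 + 19)/6 = 48/6 = 8

Forward pass:
ES_Task 1 = 0; EF_Task 1 = 12
ES_Task 2 = 0; EF_Task 2 = 11
ES_Task 3 = 0; EF_Task 3 = 2
ES_Task 4 = 11; EF_Task 4 = 11+14 = 25
ES_Task 5 = 11; EF_Task 5 = 11+5 = 16
ES_Task 6 = 12; EF_Task 6 = 12+13 = 25
ES_Task 7 = 16; EF_Task 7 = 16+12 = 28
ES_Task 8 = 11; EF_Task 8 = 11+7 = 18
ES_Task 9 = max(EF_Task 3=2, EF_Task 5=16) = 16; EF_Task 9 = 16+2 = 18
ES_Task 10 = max(EF_Task 3=2, EF_Task 4=25, EF_Task 6=25, EF_Task 7=28, EF_Task 8=18, EF_Task 9=18) = 28; EF_Task 10 = 28+8 = 36
Expected project duration μ = 36 days. Critical path: Task 2 → Task 5 → Task 7 → Task 10.

36 days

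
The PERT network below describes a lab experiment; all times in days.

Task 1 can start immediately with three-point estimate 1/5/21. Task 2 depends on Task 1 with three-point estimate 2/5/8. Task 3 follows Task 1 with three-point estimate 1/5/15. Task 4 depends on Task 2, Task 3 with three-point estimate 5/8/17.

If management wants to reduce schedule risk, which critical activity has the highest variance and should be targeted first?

te_Task 1 = (1 + 4·5 + 21)/6 = 42/6 = 7; σ²_Task 1 = ((21−1)/6)² = 11.111
te_Task 2 = (2 + 4·5 + 8)/6 = 30/6 = 5; σ²_Task 2 = ((8−2)/6)² = 1.000
te_Task 3 = (1 + 4·5 + 15)/6 = 36/6 = 6; σ²_Task 3 = ((15−1)/6)² = 5.444
te_Task 4 = (5 + 4·8 + 17)/6 = 54/6 = 9; σ²_Task 4 = ((17−5)/6)² = 4.000

Forward pass:
ES_Task 1 = 0; EF_Task 1 = 7
ES_Task 2 = 7; EF_Task 2 = 7+5 = 12
ES_Task 3 = 7; EF_Task 3 = 7+6 = 13
ES_Task 4 = max(EF_Task 2=12, EF_Task 3=13) = 13; EF_Task 4 = 13+9 = 22
Expected project duration μ = 22 days. Critical path: Task 1 → Task 3 → Task 4.

Variances on critical path: σ²_Task 1=11.111, σ²_Task 3=5.444, σ²_Task 4=4.000.
Largest is σ²_Task 1 = 11.111.

Task 1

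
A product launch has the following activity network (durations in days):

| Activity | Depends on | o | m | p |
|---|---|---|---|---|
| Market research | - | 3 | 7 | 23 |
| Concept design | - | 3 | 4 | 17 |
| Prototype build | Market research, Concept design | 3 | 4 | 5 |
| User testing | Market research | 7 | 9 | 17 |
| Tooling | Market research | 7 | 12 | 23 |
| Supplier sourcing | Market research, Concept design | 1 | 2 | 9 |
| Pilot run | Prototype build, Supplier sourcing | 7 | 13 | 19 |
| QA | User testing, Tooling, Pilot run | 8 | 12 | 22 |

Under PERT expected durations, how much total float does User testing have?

te_Market research = (3 + 4·7 + 23)/6 = 54/6 = 9
te_Concept design = (3 + 4·4 + 17)/6 = 36/6 = 6
te_Prototype build = (3 + 4·4 + 5)/6 = 24/6 = 4
te_User testing = (7 + 4·9 + 17)/6 = 60/6 = 10
te_Tooling = (7 + 4·12 + 23)/6 = 78/6 = 13
te_Supplier sourcing = (1 + 4·2 + 9)/6 = 18/6 = 3
te_Pilot run = (7 + 4·13 + 19)/6 = 78/6 = 13
te_QA = (8 + 4·12 + 22)/6 = 78/6 = 13

Forward pass:
ES_Market research = 0; EF_Market research = 9
ES_Concept design = 0; EF_Concept design = 6
ES_Prototype build = max(EF_Market research=9, EF_Concept design=6) = 9; EF_Prototype build = 9+4 = 13
ES_User testing = 9; EF_User testing = 9+10 = 19
ES_Tooling = 9; EF_Tooling = 9+13 = 22
ES_Supplier sourcing = max(EF_Market research=9, EF_Concept design=6) = 9; EF_Supplier sourcing = 9+3 = 12
ES_Pilot run = max(EF_Prototype build=13, EF_Supplier sourcing=12) = 13; EF_Pilot run = 13+13 = 26
ES_QA = max(EF_User testing=19, EF_Tooling=22, EF_Pilot run=26) = 26; EF_QA = 26+13 = 39
Expected project duration μ = 39 days. Critical path: Market research → Prototype build → Pilot run → QA.

Backward pass:
LF_QA = 39; LS_QA = 39−13 = 26
LF_Pilot run = LS_QA = 26; LS_Pilot run = 26−13 = 13
LF_Supplier sourcing = LS_Pilot run = 13; LS_Supplier sourcing = 13−3 = 10
LF_Tooling = LS_QA = 26; LS_Tooling = 26−13 = 13
LF_User testing = LS_QA = 26; LS_User testing = 26−10 = 16
LF_Prototype build = LS_Pilot run = 13; LS_Prototype build = 13−4 = 9
LF_Concept design = min(LS_Prototype build=9, LS_Supplier sourcing=10) = 9; LS_Concept design = 9−6 = 3
LF_Market research = min(LS_Prototype build=9, LS_User testing=16, LS_Tooling=13, LS_Supplier sourcing=10) = 9; LS_Market research = 9−9 = 0
Slack_User testing = LS_User testing − ES_User testing = 16 − 9 = 7

7 days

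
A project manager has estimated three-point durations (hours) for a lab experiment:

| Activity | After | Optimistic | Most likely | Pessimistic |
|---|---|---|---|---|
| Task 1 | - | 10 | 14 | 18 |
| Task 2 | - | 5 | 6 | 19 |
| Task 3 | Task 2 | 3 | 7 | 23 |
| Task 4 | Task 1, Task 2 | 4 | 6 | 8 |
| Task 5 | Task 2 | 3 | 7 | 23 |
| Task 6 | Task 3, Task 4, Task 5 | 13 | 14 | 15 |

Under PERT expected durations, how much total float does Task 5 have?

3 hours

te_Task 1 = (10 + 4·14 + 18)/6 = 84/6 = 14
te_Task 2 = (5 + 4·6 + 19)/6 = 48/6 = 8
te_Task 3 = (3 + 4·7 + 23)/6 = 54/6 = 9
te_Task 4 = (4 + 4·6 + 8)/6 = 36/6 = 6
te_Task 5 = (3 + 4·7 + 23)/6 = 54/6 = 9
te_Task 6 = (13 + 4·14 + 15)/6 = 84/6 = 14

Forward pass:
ES_Task 1 = 0; EF_Task 1 = 14
ES_Task 2 = 0; EF_Task 2 = 8
ES_Task 3 = 8; EF_Task 3 = 8+9 = 17
ES_Task 4 = max(EF_Task 1=14, EF_Task 2=8) = 14; EF_Task 4 = 14+6 = 20
ES_Task 5 = 8; EF_Task 5 = 8+9 = 17
ES_Task 6 = max(EF_Task 3=17, EF_Task 4=20, EF_Task 5=17) = 20; EF_Task 6 = 20+14 = 34
Expected project duration μ = 34 hours. Critical path: Task 1 → Task 4 → Task 6.

Backward pass:
LF_Task 6 = 34; LS_Task 6 = 34−14 = 20
LF_Task 5 = LS_Task 6 = 20; LS_Task 5 = 20−9 = 11
LF_Task 4 = LS_Task 6 = 20; LS_Task 4 = 20−6 = 14
LF_Task 3 = LS_Task 6 = 20; LS_Task 3 = 20−9 = 11
LF_Task 2 = min(LS_Task 3=11, LS_Task 4=14, LS_Task 5=11) = 11; LS_Task 2 = 11−8 = 3
LF_Task 1 = LS_Task 4 = 14; LS_Task 1 = 14−14 = 0
Slack_Task 5 = LS_Task 5 − ES_Task 5 = 11 − 8 = 3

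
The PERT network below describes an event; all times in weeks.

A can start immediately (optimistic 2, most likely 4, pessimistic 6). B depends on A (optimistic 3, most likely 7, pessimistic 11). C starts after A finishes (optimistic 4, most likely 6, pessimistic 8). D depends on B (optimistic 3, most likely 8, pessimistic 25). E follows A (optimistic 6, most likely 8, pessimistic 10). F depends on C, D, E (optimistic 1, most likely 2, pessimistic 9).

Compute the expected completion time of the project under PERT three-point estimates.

te_A = (2 + 4·4 + 6)/6 = 24/6 = 4
te_B = (3 + 4·7 + 11)/6 = 42/6 = 7
te_C = (4 + 4·6 + 8)/6 = 36/6 = 6
te_D = (3 + 4·8 + 25)/6 = 60/6 = 10
te_E = (6 + 4·8 + 10)/6 = 48/6 = 8
te_F = (1 + 4·2 + 9)/6 = 18/6 = 3

Forward pass:
ES_A = 0; EF_A = 4
ES_B = 4; EF_B = 4+7 = 11
ES_C = 4; EF_C = 4+6 = 10
ES_D = 11; EF_D = 11+10 = 21
ES_E = 4; EF_E = 4+8 = 12
ES_F = max(EF_C=10, EF_D=21, EF_E=12) = 21; EF_F = 21+3 = 24
Expected project duration μ = 24 weeks. Critical path: A → B → D → F.

24 weeks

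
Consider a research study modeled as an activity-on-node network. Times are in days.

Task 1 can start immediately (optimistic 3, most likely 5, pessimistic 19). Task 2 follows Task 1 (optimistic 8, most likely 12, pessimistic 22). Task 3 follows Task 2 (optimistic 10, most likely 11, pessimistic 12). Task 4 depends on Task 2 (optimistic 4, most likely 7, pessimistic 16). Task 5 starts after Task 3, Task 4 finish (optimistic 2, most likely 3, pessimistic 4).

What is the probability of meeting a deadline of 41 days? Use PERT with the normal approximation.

te_Task 1 = (3 + 4·5 + 19)/6 = 42/6 = 7; σ²_Task 1 = ((19−3)/6)² = 7.111
te_Task 2 = (8 + 4·12 + 22)/6 = 78/6 = 13; σ²_Task 2 = ((22−8)/6)² = 5.444
te_Task 3 = (10 + 4·11 + 12)/6 = 66/6 = 11; σ²_Task 3 = ((12−10)/6)² = 0.111
te_Task 4 = (4 + 4·7 + 16)/6 = 48/6 = 8; σ²_Task 4 = ((16−4)/6)² = 4.000
te_Task 5 = (2 + 4·3 + 4)/6 = 18/6 = 3; σ²_Task 5 = ((4−2)/6)² = 0.111

Forward pass:
ES_Task 1 = 0; EF_Task 1 = 7
ES_Task 2 = 7; EF_Task 2 = 7+13 = 20
ES_Task 3 = 20; EF_Task 3 = 20+11 = 31
ES_Task 4 = 20; EF_Task 4 = 20+8 = 28
ES_Task 5 = max(EF_Task 3=31, EF_Task 4=28) = 31; EF_Task 5 = 31+3 = 34
Expected project duration μ = 34 days. Critical path: Task 1 → Task 2 → Task 3 → Task 5.

Variance along critical path = 7.111 + 5.444 + 0.111 + 0.111 = 12.778; σ = √12.778 = 3.575 days.
Z = (41 − 34) / 3.575 = 1.958
P(T ≤ 41) = Φ(1.958) ≈ 0.975

0.975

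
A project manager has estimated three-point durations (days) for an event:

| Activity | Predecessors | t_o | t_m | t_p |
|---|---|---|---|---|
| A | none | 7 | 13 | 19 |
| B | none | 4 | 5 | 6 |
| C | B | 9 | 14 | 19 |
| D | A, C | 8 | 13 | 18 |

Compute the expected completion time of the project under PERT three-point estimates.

te_A = (7 + 4·13 + 19)/6 = 78/6 = 13
te_B = (4 + 4·5 + 6)/6 = 30/6 = 5
te_C = (9 + 4·14 + 19)/6 = 84/6 = 14
te_D = (8 + 4·13 + 18)/6 = 78/6 = 13

Forward pass:
ES_A = 0; EF_A = 13
ES_B = 0; EF_B = 5
ES_C = 5; EF_C = 5+14 = 19
ES_D = max(EF_A=13, EF_C=19) = 19; EF_D = 19+13 = 32
Expected project duration μ = 32 days. Critical path: B → C → D.

32 days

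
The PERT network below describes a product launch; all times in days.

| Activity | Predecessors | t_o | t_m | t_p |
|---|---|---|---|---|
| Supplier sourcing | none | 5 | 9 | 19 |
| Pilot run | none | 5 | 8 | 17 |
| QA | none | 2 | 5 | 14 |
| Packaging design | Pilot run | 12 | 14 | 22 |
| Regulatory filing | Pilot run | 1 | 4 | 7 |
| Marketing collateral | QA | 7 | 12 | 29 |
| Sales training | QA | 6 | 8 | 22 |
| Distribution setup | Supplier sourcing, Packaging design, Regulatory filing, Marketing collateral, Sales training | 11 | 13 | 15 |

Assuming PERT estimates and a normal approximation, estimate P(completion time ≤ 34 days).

0.132

te_Supplier sourcing = (5 + 4·9 + 19)/6 = 60/6 = 10; σ²_Supplier sourcing = ((19−5)/6)² = 5.444
te_Pilot run = (5 + 4·8 + 17)/6 = 54/6 = 9; σ²_Pilot run = ((17−5)/6)² = 4.000
te_QA = (2 + 4·5 + 14)/6 = 36/6 = 6; σ²_QA = ((14−2)/6)² = 4.000
te_Packaging design = (12 + 4·14 + 22)/6 = 90/6 = 15; σ²_Packaging design = ((22−12)/6)² = 2.778
te_Regulatory filing = (1 + 4·4 + 7)/6 = 24/6 = 4; σ²_Regulatory filing = ((7−1)/6)² = 1.000
te_Marketing collateral = (7 + 4·12 + 29)/6 = 84/6 = 14; σ²_Marketing collateral = ((29−7)/6)² = 13.444
te_Sales training = (6 + 4·8 + 22)/6 = 60/6 = 10; σ²_Sales training = ((22−6)/6)² = 7.111
te_Distribution setup = (11 + 4·13 + 15)/6 = 78/6 = 13; σ²_Distribution setup = ((15−11)/6)² = 0.444

Forward pass:
ES_Supplier sourcing = 0; EF_Supplier sourcing = 10
ES_Pilot run = 0; EF_Pilot run = 9
ES_QA = 0; EF_QA = 6
ES_Packaging design = 9; EF_Packaging design = 9+15 = 24
ES_Regulatory filing = 9; EF_Regulatory filing = 9+4 = 13
ES_Marketing collateral = 6; EF_Marketing collateral = 6+14 = 20
ES_Sales training = 6; EF_Sales training = 6+10 = 16
ES_Distribution setup = max(EF_Supplier sourcing=10, EF_Packaging design=24, EF_Regulatory filing=13, EF_Marketing collateral=20, EF_Sales training=16) = 24; EF_Distribution setup = 24+13 = 37
Expected project duration μ = 37 days. Critical path: Pilot run → Packaging design → Distribution setup.

Variance along critical path = 4.000 + 2.778 + 0.444 = 7.222; σ = √7.222 = 2.687 days.
Z = (34 − 37) / 2.687 = -1.116
P(T ≤ 34) = Φ(-1.116) ≈ 0.132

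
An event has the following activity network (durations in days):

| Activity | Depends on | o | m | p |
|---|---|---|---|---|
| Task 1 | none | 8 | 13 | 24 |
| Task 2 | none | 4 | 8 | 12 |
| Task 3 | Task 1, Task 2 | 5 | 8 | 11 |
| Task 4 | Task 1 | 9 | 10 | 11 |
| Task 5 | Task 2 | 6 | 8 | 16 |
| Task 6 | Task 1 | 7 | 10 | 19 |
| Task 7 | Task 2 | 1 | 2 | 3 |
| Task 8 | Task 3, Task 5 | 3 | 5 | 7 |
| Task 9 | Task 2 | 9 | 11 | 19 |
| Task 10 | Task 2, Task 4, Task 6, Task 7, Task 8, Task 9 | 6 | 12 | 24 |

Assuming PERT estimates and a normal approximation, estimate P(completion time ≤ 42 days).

0.683

te_Task 1 = (8 + 4·13 + 24)/6 = 84/6 = 14; σ²_Task 1 = ((24−8)/6)² = 7.111
te_Task 2 = (4 + 4·8 + 12)/6 = 48/6 = 8; σ²_Task 2 = ((12−4)/6)² = 1.778
te_Task 3 = (5 + 4·8 + 11)/6 = 48/6 = 8; σ²_Task 3 = ((11−5)/6)² = 1.000
te_Task 4 = (9 + 4·10 + 11)/6 = 60/6 = 10; σ²_Task 4 = ((11−9)/6)² = 0.111
te_Task 5 = (6 + 4·8 + 16)/6 = 54/6 = 9; σ²_Task 5 = ((16−6)/6)² = 2.778
te_Task 6 = (7 + 4·10 + 19)/6 = 66/6 = 11; σ²_Task 6 = ((19−7)/6)² = 4.000
te_Task 7 = (1 + 4·2 + 3)/6 = 12/6 = 2; σ²_Task 7 = ((3−1)/6)² = 0.111
te_Task 8 = (3 + 4·5 + 7)/6 = 30/6 = 5; σ²_Task 8 = ((7−3)/6)² = 0.444
te_Task 9 = (9 + 4·11 + 19)/6 = 72/6 = 12; σ²_Task 9 = ((19−9)/6)² = 2.778
te_Task 10 = (6 + 4·12 + 24)/6 = 78/6 = 13; σ²_Task 10 = ((24−6)/6)² = 9.000

Forward pass:
ES_Task 1 = 0; EF_Task 1 = 14
ES_Task 2 = 0; EF_Task 2 = 8
ES_Task 3 = max(EF_Task 1=14, EF_Task 2=8) = 14; EF_Task 3 = 14+8 = 22
ES_Task 4 = 14; EF_Task 4 = 14+10 = 24
ES_Task 5 = 8; EF_Task 5 = 8+9 = 17
ES_Task 6 = 14; EF_Task 6 = 14+11 = 25
ES_Task 7 = 8; EF_Task 7 = 8+2 = 10
ES_Task 8 = max(EF_Task 3=22, EF_Task 5=17) = 22; EF_Task 8 = 22+5 = 27
ES_Task 9 = 8; EF_Task 9 = 8+12 = 20
ES_Task 10 = max(EF_Task 2=8, EF_Task 4=24, EF_Task 6=25, EF_Task 7=10, EF_Task 8=27, EF_Task 9=20) = 27; EF_Task 10 = 27+13 = 40
Expected project duration μ = 40 days. Critical path: Task 1 → Task 3 → Task 8 → Task 10.

Variance along critical path = 7.111 + 1.000 + 0.444 + 9.000 = 17.556; σ = √17.556 = 4.190 days.
Z = (42 − 40) / 4.190 = 0.477
P(T ≤ 42) = Φ(0.477) ≈ 0.683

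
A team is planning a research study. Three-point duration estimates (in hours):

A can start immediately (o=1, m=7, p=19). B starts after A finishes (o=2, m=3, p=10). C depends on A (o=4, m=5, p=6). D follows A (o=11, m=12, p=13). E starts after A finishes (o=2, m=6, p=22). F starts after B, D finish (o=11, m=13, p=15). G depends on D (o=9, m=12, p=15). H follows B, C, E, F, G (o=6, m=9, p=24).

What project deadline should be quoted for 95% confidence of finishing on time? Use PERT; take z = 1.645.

te_A = (1 + 4·7 + 19)/6 = 48/6 = 8; σ²_A = ((19−1)/6)² = 9.000
te_B = (2 + 4·3 + 10)/6 = 24/6 = 4; σ²_B = ((10−2)/6)² = 1.778
te_C = (4 + 4·5 + 6)/6 = 30/6 = 5; σ²_C = ((6−4)/6)² = 0.111
te_D = (11 + 4·12 + 13)/6 = 72/6 = 12; σ²_D = ((13−11)/6)² = 0.111
te_E = (2 + 4·6 + 22)/6 = 48/6 = 8; σ²_E = ((22−2)/6)² = 11.111
te_F = (11 + 4·13 + 15)/6 = 78/6 = 13; σ²_F = ((15−11)/6)² = 0.444
te_G = (9 + 4·12 + 15)/6 = 72/6 = 12; σ²_G = ((15−9)/6)² = 1.000
te_H = (6 + 4·9 + 24)/6 = 66/6 = 11; σ²_H = ((24−6)/6)² = 9.000

Forward pass:
ES_A = 0; EF_A = 8
ES_B = 8; EF_B = 8+4 = 12
ES_C = 8; EF_C = 8+5 = 13
ES_D = 8; EF_D = 8+12 = 20
ES_E = 8; EF_E = 8+8 = 16
ES_F = max(EF_B=12, EF_D=20) = 20; EF_F = 20+13 = 33
ES_G = 20; EF_G = 20+12 = 32
ES_H = max(EF_B=12, EF_C=13, EF_E=16, EF_F=33, EF_G=32) = 33; EF_H = 33+11 = 44
Expected project duration μ = 44 hours. Critical path: A → D → F → H.

Variance along critical path = 9.000 + 0.111 + 0.444 + 9.000 = 18.556; σ = 4.308 hours.
D = μ + z·σ = 44 + 1.645·4.308 = 51.1 hours

51.1 hours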